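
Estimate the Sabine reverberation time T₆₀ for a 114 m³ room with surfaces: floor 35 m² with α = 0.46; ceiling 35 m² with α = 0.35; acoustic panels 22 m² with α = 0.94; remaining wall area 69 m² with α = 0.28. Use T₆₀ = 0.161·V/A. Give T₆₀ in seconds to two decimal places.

0.27 s

Total absorption A = 35·0.46 + 35·0.35 + 22·0.94 + 69·0.28 = 68.35 m² sabins.
T₆₀ = 0.161 × 114 / 68.35 = 0.269 s.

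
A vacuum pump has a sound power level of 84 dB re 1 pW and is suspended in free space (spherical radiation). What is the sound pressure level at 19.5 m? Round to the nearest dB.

Free-field spherical radiation: L_p = L_w − 10·log₁₀(4π·r²), r = 19.5 m.
4π·r² = 4778 m², 10·log₁₀ of that is 36.793 dB.
L_p = 84 − 36.793 = 47.21 dB.

47 dB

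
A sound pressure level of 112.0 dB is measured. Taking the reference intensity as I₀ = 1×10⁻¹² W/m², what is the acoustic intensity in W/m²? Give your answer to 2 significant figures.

0.16 W/m²

L = 10·log₁₀(I/I₀) ⇒ I = I₀·10^(L/10) = 10⁻¹² × 10^11.20.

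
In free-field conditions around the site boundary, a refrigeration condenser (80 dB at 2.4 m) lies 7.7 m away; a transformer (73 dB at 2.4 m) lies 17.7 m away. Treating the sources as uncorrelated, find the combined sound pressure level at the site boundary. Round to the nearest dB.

Apply inverse-square spreading to bring every level to the receiver, then sum 10^(L/10).
refrigeration condenser: 80 − 20·log₁₀(7.7/2.4) = 80 − 10.13 = 69.87 dB.
transformer: 73 − 20·log₁₀(17.7/2.4) = 73 − 17.36 = 55.64 dB.
Σ 10^(L/10) = 1.008e+07 → L_total = 10·log₁₀(1.008e+07) = 70.04 dB.

70 dB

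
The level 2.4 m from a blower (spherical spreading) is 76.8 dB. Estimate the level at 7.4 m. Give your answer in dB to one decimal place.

For a point source, L₂ = L₁ − 20·log₁₀(r₂/r₁).
L₂ = 76.8 − 20·log₁₀(7.4/2.4) = 76.8 − 9.780 = 67.02 dB.

67.0 dB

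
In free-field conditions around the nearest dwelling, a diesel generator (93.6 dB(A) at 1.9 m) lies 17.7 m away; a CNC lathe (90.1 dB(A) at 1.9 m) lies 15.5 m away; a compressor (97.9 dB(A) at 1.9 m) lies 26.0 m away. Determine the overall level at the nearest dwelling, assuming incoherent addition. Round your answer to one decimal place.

78.7 dB(A)

Apply inverse-square spreading to bring every level to the receiver, then sum 10^(L/10).
diesel generator: 93.6 − 20·log₁₀(17.7/1.9) = 93.6 − 19.38 = 74.22 dB(A).
CNC lathe: 90.1 − 20·log₁₀(15.5/1.9) = 90.1 − 18.23 = 71.87 dB(A).
compressor: 97.9 − 20·log₁₀(26.0/1.9) = 97.9 − 22.72 = 75.18 dB(A).
Σ 10^(L/10) = 7.470e+07 → L_total = 10·log₁₀(7.470e+07) = 78.73 dB(A).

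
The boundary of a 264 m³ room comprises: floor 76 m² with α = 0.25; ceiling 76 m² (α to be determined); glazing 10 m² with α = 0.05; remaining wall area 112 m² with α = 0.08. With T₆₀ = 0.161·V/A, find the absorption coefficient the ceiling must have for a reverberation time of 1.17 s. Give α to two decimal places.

0.10

From T₆₀ = 0.161·V/A, the target T₆₀ = 1.17 s needs A = 0.161·264/1.17 = 36.33 m².
Absorption from the other surfaces = 76·0.25 + 10·0.05 + 112·0.08 = 28.46 m², so the ceiling must supply 7.87 m² over 76 m².
α = 7.87/76 = 0.104.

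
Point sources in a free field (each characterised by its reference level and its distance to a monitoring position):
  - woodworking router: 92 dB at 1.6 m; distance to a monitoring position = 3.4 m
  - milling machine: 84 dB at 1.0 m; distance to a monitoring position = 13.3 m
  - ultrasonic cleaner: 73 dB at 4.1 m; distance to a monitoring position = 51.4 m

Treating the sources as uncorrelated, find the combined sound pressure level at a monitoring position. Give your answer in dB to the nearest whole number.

Apply inverse-square spreading to bring every level to the receiver, then sum 10^(L/10).
woodworking router: 92 − 20·log₁₀(3.4/1.6) = 92 − 6.55 = 85.45 dB.
milling machine: 84 − 20·log₁₀(13.3/1.0) = 84 − 22.48 = 61.52 dB.
ultrasonic cleaner: 73 − 20·log₁₀(51.4/4.1) = 73 − 21.96 = 51.04 dB.
Σ 10^(L/10) = 3.525e+08 → L_total = 10·log₁₀(3.525e+08) = 85.47 dB.

85 dB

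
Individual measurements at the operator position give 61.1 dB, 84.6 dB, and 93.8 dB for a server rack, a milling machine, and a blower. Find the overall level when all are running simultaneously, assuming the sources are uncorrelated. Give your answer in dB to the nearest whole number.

94 dB

For uncorrelated sources the intensities add, so convert each level to linear form, sum, and take 10·log₁₀ of the total.
Σ 10^(L/10) = 10^(61.1/10) + 10^(84.6/10) + 10^(93.8/10) = 2.689e+09.
L_total = 10·log₁₀(2.689e+09) = 94.30 dB.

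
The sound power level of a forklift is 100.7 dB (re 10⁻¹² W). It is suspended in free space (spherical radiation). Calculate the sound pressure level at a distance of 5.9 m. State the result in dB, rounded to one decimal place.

74.3 dB

L_p = L_w − 10·log₁₀(4π·r²) with r = 5.9 m.
4π·r² = 437.4 m², 10·log₁₀ of that is 26.409 dB.
L_p = 100.7 − 26.409 = 74.29 dB.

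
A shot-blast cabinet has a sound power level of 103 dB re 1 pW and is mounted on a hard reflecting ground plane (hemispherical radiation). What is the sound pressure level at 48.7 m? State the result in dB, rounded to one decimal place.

61.3 dB

L_p = L_w − 10·log₁₀(2π·r²) with r = 48.7 m.
2π·r² = 1.49e+04 m², 10·log₁₀ of that is 41.732 dB.
L_p = 103 − 41.732 = 61.27 dB.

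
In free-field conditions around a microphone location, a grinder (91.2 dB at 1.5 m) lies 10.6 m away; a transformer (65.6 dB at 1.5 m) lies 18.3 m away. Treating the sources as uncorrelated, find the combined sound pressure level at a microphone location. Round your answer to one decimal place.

74.2 dB

Apply inverse-square spreading to bring every level to the receiver, then sum 10^(L/10).
grinder: 91.2 − 20·log₁₀(10.6/1.5) = 91.2 − 16.98 = 74.22 dB.
transformer: 65.6 − 20·log₁₀(18.3/1.5) = 65.6 − 21.73 = 43.87 dB.
Σ 10^(L/10) = 2.642e+07 → L_total = 10·log₁₀(2.642e+07) = 74.22 dB.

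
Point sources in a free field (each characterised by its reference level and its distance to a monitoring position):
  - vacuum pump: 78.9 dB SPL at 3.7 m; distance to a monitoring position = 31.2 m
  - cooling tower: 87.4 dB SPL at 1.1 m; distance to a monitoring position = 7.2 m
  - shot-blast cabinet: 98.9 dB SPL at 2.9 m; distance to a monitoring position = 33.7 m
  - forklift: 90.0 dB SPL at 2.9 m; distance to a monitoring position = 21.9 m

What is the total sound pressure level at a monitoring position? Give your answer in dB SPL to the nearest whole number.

79 dB SPL

Apply inverse-square spreading to bring every level to the receiver, then sum 10^(L/10).
vacuum pump: 78.9 − 20·log₁₀(31.2/3.7) = 78.9 − 18.52 = 60.38 dB SPL.
cooling tower: 87.4 − 20·log₁₀(7.2/1.1) = 87.4 − 16.32 = 71.08 dB SPL.
shot-blast cabinet: 98.9 − 20·log₁₀(33.7/2.9) = 98.9 − 21.30 = 77.60 dB SPL.
forklift: 90.0 − 20·log₁₀(21.9/2.9) = 90.0 − 17.56 = 72.44 dB SPL.
Σ 10^(L/10) = 8.894e+07 → L_total = 10·log₁₀(8.894e+07) = 79.49 dB SPL.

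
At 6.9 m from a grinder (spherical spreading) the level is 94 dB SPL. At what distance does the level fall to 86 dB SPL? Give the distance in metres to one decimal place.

For a point source L₁ − L₂ = 20·log₁₀(r₂/r₁), so r₂ = r₁·10^((L₁−L₂)/20).
r₂ = 6.9·10^((94−86)/20) = 6.9·10^(8.0/20) = 17.33 m.

17.3 m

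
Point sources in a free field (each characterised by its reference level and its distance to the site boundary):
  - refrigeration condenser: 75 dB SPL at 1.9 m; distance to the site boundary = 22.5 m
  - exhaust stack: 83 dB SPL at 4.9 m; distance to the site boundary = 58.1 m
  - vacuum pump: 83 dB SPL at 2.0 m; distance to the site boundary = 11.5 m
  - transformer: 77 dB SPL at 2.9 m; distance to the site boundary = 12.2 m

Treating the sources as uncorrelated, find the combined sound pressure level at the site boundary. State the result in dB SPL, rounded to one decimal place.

Propagate each source to the receiver with L = L_ref − 20·log₁₀(r/r_ref), then add intensities.
refrigeration condenser: 75 − 20·log₁₀(22.5/1.9) = 75 − 21.47 = 53.53 dB SPL.
exhaust stack: 83 − 20·log₁₀(58.1/4.9) = 83 − 21.48 = 61.52 dB SPL.
vacuum pump: 83 − 20·log₁₀(11.5/2.0) = 83 − 15.19 = 67.81 dB SPL.
transformer: 77 − 20·log₁₀(12.2/2.9) = 77 − 12.48 = 64.52 dB SPL.
Σ 10^(L/10) = 1.051e+07 → L_total = 10·log₁₀(1.051e+07) = 70.22 dB SPL.

70.2 dB SPL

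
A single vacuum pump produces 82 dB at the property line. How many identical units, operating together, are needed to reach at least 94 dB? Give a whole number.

16

N identical sources give L₁ + 10·log₁₀ N, so require 10·log₁₀ N ≥ 94 − 82 = 12.0 dB.
N ≥ 10^(12.0/10) = 15.849, so N = 16.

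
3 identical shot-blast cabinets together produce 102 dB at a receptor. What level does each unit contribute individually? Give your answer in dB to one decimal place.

97.2 dB

Dividing the total intensity by 3 lowers the level by 10·log₁₀ 3 = 4.771 dB: L₁ = 102 − 4.771.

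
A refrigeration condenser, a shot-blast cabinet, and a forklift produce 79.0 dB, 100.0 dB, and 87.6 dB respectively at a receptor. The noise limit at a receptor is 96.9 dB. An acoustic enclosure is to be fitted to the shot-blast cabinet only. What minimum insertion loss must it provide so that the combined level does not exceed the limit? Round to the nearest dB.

The untreated sources together contribute 10^(79.0/10) + 10^(87.6/10) = 6.549e+08, i.e. 88.16 dB.
To meet 96.9 dB overall, the treated shot-blast cabinet may contribute at most 10^(96.9/10) − 6.549e+08 = 4.243e+09, i.e. 96.28 dB.
So the shot-blast cabinet must be reduced from 100.0 to 96.28 dB: IL = 3.72 dB.

4 dB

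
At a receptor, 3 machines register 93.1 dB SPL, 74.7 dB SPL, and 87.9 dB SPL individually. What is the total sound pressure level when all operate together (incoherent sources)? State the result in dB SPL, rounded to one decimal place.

Incoherent sources combine by intensity addition: L_total = 10·log₁₀(Σ 10^(L_i/10)).
Σ 10^(L/10) = 10^(93.1/10) + 10^(74.7/10) + 10^(87.9/10) = 2.688e+09.
L_total = 10·log₁₀(2.688e+09) = 94.29 dB SPL.

94.3 dB SPL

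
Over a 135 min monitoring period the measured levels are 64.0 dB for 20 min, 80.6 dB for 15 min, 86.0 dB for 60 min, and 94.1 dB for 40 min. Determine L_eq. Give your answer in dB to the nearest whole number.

The energy average is taken in the linear domain: L_eq = 10·log₁₀[(Σ tᵢ·10^(Lᵢ/10))/T], T = 135 min.
Σ tᵢ·10^(Lᵢ/10) = 20·10^(64.0/10) + 15·10^(80.6/10) + 60·10^(86.0/10) + 40·10^(94.1/10) = 1.285e+11.
L_eq = 10·log₁₀(1.285e+11/135) = 89.78 dB.

90 dB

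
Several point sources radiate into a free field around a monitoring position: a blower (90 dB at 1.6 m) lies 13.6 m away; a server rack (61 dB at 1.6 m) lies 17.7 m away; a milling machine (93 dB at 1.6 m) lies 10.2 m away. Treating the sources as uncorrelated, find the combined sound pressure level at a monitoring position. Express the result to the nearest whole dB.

Propagate each source to the receiver with L = L_ref − 20·log₁₀(r/r_ref), then add intensities.
blower: 90 − 20·log₁₀(13.6/1.6) = 90 − 18.59 = 71.41 dB.
server rack: 61 − 20·log₁₀(17.7/1.6) = 61 − 20.88 = 40.12 dB.
milling machine: 93 − 20·log₁₀(10.2/1.6) = 93 − 16.09 = 76.91 dB.
Σ 10^(L/10) = 6.295e+07 → L_total = 10·log₁₀(6.295e+07) = 77.99 dB.

78 dB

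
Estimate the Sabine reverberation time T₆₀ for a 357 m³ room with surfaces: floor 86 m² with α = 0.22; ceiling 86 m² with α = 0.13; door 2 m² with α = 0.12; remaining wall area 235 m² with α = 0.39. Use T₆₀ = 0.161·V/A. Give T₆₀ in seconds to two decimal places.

0.47 s

Total absorption A = 86·0.22 + 86·0.13 + 2·0.12 + 235·0.39 = 121.99 m² sabins.
T₆₀ = 0.161 × 357 / 121.99 = 0.471 s.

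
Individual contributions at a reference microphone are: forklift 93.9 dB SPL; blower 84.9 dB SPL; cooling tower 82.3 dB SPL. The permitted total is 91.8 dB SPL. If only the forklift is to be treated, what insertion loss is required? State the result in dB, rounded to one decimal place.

3.8 dB

The untreated sources together contribute 10^(84.9/10) + 10^(82.3/10) = 4.789e+08, i.e. 86.80 dB SPL.
The limit corresponds to 10^(91.8/10) = 1.514e+09; subtracting the fixed part leaves 1.035e+09 for the forklift, i.e. 90.15 dB SPL.
So the forklift must be reduced from 93.9 to 90.15 dB SPL: IL = 3.75 dB.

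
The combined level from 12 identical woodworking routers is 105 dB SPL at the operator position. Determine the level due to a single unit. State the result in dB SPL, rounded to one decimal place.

For N identical incoherent sources L_total = L₁ + 10·log₁₀ N, so L₁ = 105 − 10·log₁₀(12) = 105 − 10.792.

94.2 dB SPL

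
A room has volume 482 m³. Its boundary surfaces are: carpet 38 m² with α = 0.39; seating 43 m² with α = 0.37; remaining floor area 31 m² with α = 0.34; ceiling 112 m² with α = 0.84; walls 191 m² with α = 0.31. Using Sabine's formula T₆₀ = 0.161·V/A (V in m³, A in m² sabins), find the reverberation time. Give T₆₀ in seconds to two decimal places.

Summing Sᵢαᵢ: 38·0.39 + 43·0.37 + 31·0.34 + 112·0.84 + 191·0.31 = 194.56 m².
T₆₀ = 0.161·V/A = 0.161·482/194.56 = 0.399 s.

0.40 s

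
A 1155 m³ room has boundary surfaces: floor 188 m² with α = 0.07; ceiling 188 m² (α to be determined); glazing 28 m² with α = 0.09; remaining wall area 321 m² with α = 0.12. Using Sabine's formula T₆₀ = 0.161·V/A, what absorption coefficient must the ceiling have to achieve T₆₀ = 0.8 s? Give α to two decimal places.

0.95

Required total absorption A = 0.161·1155/0.8 = 232.44 m².
Absorption from the other surfaces = 188·0.07 + 28·0.09 + 321·0.12 = 54.20 m², so the ceiling must supply 178.24 m² over 188 m².
α = 178.24/188 = 0.948.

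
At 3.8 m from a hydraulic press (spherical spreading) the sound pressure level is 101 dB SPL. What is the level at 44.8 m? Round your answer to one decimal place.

79.6 dB SPL

Point-source attenuation: ΔL = 20·log₁₀(r₂/r₁) = 20·log₁₀(44.8/3.8) = 21.430 dB.
L₂ = 101 − 20·log₁₀(44.8/3.8) = 101 − 21.430 = 79.57 dB SPL.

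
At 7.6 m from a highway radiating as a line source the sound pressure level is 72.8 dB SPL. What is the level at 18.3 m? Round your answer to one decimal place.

Cylindrical spreading from a line source gives a 10·log₁₀(r₂/r₁) drop.
L₂ = 72.8 − 10·log₁₀(18.3/7.6) = 72.8 − 3.816 = 68.98 dB SPL.

69.0 dB SPL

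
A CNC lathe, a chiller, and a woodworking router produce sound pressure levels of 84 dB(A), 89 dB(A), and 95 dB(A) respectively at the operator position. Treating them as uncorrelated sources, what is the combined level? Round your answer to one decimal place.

96.2 dB(A)

Incoherent sources combine by intensity addition: L_total = 10·log₁₀(Σ 10^(L_i/10)).
Σ 10^(L/10) = 10^(84/10) + 10^(89/10) + 10^(95/10) = 4.208e+09.
L_total = 10·log₁₀(4.208e+09) = 96.24 dB(A).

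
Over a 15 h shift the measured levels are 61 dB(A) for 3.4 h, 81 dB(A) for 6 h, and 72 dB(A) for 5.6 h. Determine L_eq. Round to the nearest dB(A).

78 dB(A)

The energy average is taken in the linear domain: L_eq = 10·log₁₀[(Σ tᵢ·10^(Lᵢ/10))/T], T = 15 h.
Σ tᵢ·10^(Lᵢ/10) = 3.4·10^(61/10) + 6·10^(81/10) + 5.6·10^(72/10) = 8.484e+08.
L_eq = 10·log₁₀(8.484e+08/15) = 77.53 dB(A).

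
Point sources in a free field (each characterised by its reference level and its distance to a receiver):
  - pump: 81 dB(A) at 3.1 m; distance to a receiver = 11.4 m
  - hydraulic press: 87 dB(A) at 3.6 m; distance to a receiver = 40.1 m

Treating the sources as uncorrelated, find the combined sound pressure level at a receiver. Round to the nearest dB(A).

71 dB(A)

First find each source's level at the receiver (point-source: −20·log₁₀(r/r_ref)), then combine on an intensity basis.
pump: 81 − 20·log₁₀(11.4/3.1) = 81 − 11.31 = 69.69 dB(A).
hydraulic press: 87 − 20·log₁₀(40.1/3.6) = 87 − 20.94 = 66.06 dB(A).
Σ 10^(L/10) = 1.335e+07 → L_total = 10·log₁₀(1.335e+07) = 71.25 dB(A).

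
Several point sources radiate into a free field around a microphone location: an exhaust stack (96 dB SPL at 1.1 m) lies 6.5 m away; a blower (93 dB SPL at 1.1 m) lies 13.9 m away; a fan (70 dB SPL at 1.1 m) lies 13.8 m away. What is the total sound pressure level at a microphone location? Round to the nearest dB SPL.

81 dB SPL

Propagate each source to the receiver with L = L_ref − 20·log₁₀(r/r_ref), then add intensities.
exhaust stack: 96 − 20·log₁₀(6.5/1.1) = 96 − 15.43 = 80.57 dB SPL.
blower: 93 − 20·log₁₀(13.9/1.1) = 93 − 22.03 = 70.97 dB SPL.
fan: 70 − 20·log₁₀(13.8/1.1) = 70 − 21.97 = 48.03 dB SPL.
Σ 10^(L/10) = 1.266e+08 → L_total = 10·log₁₀(1.266e+08) = 81.02 dB SPL.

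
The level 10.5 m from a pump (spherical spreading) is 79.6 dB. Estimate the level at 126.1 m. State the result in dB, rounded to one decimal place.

Spherical spreading from a point source gives a 20·log₁₀(r₂/r₁) drop.
L₂ = 79.6 − 20·log₁₀(126.1/10.5) = 79.6 − 21.591 = 58.01 dB.

58.0 dB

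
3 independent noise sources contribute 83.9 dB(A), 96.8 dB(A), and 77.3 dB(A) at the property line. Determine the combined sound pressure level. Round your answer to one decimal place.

Incoherent sources combine by intensity addition: L_total = 10·log₁₀(Σ 10^(L_i/10)).
Σ 10^(L/10) = 10^(83.9/10) + 10^(96.8/10) + 10^(77.3/10) = 5.085e+09.
L_total = 10·log₁₀(5.085e+09) = 97.06 dB(A).

97.1 dB(A)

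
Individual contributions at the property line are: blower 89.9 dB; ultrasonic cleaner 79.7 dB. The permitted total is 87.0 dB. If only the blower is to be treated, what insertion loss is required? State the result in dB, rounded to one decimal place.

Fixed contribution from the other source: Σ 10^(L/10) = 10^(79.7/10) = 9.333e+07 (79.70 dB).
To meet 87.0 dB overall, the treated blower may contribute at most 10^(87.0/10) − 9.333e+07 = 4.079e+08, i.e. 86.11 dB.
So the blower must be reduced from 89.9 to 86.11 dB: IL = 3.79 dB.

3.8 dB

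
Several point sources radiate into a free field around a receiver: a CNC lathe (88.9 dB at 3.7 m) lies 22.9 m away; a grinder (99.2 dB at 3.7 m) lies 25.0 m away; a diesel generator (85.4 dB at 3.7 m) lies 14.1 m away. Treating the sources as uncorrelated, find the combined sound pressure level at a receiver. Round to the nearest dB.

Apply inverse-square spreading to bring every level to the receiver, then sum 10^(L/10).
CNC lathe: 88.9 − 20·log₁₀(22.9/3.7) = 88.9 − 15.83 = 73.07 dB.
grinder: 99.2 − 20·log₁₀(25.0/3.7) = 99.2 − 16.59 = 82.61 dB.
diesel generator: 85.4 − 20·log₁₀(14.1/3.7) = 85.4 − 11.62 = 73.78 dB.
Σ 10^(L/10) = 2.263e+08 → L_total = 10·log₁₀(2.263e+08) = 83.55 dB.

84 dB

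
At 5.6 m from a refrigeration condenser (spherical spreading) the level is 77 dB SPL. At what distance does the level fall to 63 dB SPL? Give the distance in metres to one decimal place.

28.1 m

The 14.0 dB drop corresponds to a distance ratio of 10^(14.0/20) for a point source.
r₂ = 5.6·10^((77−63)/20) = 5.6·10^(14.0/20) = 28.07 m.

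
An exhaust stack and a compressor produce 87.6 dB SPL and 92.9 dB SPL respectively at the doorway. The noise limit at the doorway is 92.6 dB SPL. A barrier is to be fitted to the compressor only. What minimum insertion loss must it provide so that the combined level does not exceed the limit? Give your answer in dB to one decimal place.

Everything except the compressor sums to 10^(87.6/10) = 5.754e+08 in linear terms, 87.60 dB SPL.
To meet 92.6 dB SPL overall, the treated compressor may contribute at most 10^(92.6/10) − 5.754e+08 = 1.244e+09, i.e. 90.95 dB SPL.
Required insertion loss = 92.9 − 90.95 = 1.95 dB.

2.0 dB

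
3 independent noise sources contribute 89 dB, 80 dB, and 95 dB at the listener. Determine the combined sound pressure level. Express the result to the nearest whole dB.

96 dB

Incoherent sources combine by intensity addition: L_total = 10·log₁₀(Σ 10^(L_i/10)).
Σ 10^(L/10) = 10^(89/10) + 10^(80/10) + 10^(95/10) = 4.057e+09.
L_total = 10·log₁₀(4.057e+09) = 96.08 dB.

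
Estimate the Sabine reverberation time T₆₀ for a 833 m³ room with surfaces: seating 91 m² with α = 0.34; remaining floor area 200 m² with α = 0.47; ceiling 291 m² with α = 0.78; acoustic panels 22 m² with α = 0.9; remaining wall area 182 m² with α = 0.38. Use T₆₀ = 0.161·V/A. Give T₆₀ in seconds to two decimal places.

0.30 s

Summing Sᵢαᵢ: 91·0.34 + 200·0.47 + 291·0.78 + 22·0.9 + 182·0.38 = 440.88 m².
T₆₀ = 0.161·V/A = 0.161·833/440.88 = 0.304 s.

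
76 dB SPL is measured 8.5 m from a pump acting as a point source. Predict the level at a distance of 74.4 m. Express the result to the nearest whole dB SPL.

Point-source attenuation: ΔL = 20·log₁₀(r₂/r₁) = 20·log₁₀(74.4/8.5) = 18.843 dB.
L₂ = 76 − 20·log₁₀(74.4/8.5) = 76 − 18.843 = 57.16 dB SPL.

57 dB SPL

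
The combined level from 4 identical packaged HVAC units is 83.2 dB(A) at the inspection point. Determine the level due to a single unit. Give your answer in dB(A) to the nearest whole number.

For N identical incoherent sources L_total = L₁ + 10·log₁₀ N, so L₁ = 83.2 − 10·log₁₀(4) = 83.2 − 6.021.

77 dB(A)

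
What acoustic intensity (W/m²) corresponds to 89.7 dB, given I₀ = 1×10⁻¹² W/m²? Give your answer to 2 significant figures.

I = I₀·10^(L/10) = 10⁻¹² × 10^(89.7/10) = 10^(-3.030).

0.00093 W/m²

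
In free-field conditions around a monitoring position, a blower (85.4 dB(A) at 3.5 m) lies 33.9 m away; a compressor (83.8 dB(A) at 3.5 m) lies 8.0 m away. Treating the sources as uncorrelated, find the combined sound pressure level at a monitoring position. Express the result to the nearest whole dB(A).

77 dB(A)

First find each source's level at the receiver (point-source: −20·log₁₀(r/r_ref)), then combine on an intensity basis.
blower: 85.4 − 20·log₁₀(33.9/3.5) = 85.4 − 19.72 = 65.68 dB(A).
compressor: 83.8 − 20·log₁₀(8.0/3.5) = 83.8 − 7.18 = 76.62 dB(A).
Σ 10^(L/10) = 4.961e+07 → L_total = 10·log₁₀(4.961e+07) = 76.96 dB(A).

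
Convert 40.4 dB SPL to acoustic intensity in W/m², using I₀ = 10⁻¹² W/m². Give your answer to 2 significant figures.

I = I₀·10^(L/10) = 10⁻¹² × 10^(40.4/10) = 10^(-7.960).

1.1e-08 W/m²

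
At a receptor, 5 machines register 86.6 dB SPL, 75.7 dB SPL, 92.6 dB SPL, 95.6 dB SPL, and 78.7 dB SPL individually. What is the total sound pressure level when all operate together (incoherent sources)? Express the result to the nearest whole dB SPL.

98 dB SPL

For uncorrelated sources the intensities add, so convert each level to linear form, sum, and take 10·log₁₀ of the total.
Σ 10^(L/10) = 10^(86.6/10) + 10^(75.7/10) + 10^(92.6/10) + 10^(95.6/10) + 10^(78.7/10) = 6.019e+09.
L_total = 10·log₁₀(6.019e+09) = 97.80 dB SPL.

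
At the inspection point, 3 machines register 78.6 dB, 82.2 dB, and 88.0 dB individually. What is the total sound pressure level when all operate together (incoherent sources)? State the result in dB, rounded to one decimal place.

89.4 dB

For uncorrelated sources the intensities add, so convert each level to linear form, sum, and take 10·log₁₀ of the total.
Σ 10^(L/10) = 10^(78.6/10) + 10^(82.2/10) + 10^(88.0/10) = 8.694e+08.
L_total = 10·log₁₀(8.694e+08) = 89.39 dB.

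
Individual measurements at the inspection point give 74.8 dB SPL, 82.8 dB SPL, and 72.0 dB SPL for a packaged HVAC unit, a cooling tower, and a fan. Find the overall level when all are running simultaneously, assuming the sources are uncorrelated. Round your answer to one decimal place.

83.7 dB SPL

Incoherent sources combine by intensity addition: L_total = 10·log₁₀(Σ 10^(L_i/10)).
Σ 10^(L/10) = 10^(74.8/10) + 10^(82.8/10) + 10^(72.0/10) = 2.366e+08.
L_total = 10·log₁₀(2.366e+08) = 83.74 dB SPL.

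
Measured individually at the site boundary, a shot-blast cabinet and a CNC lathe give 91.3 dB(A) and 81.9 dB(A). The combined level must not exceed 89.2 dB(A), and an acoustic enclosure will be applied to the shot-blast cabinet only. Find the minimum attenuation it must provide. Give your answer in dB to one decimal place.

Everything except the shot-blast cabinet sums to 10^(81.9/10) = 1.549e+08 in linear terms, 81.90 dB(A).
To meet 89.2 dB(A) overall, the treated shot-blast cabinet may contribute at most 10^(89.2/10) − 1.549e+08 = 6.769e+08, i.e. 88.31 dB(A).
Required insertion loss = 91.3 − 88.31 = 2.99 dB.

3.0 dB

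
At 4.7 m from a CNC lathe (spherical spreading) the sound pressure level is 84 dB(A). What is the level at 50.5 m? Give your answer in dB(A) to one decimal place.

For a point source, L₂ = L₁ − 20·log₁₀(r₂/r₁).
L₂ = 84 − 20·log₁₀(50.5/4.7) = 84 − 20.624 = 63.38 dB(A).

63.4 dB(A)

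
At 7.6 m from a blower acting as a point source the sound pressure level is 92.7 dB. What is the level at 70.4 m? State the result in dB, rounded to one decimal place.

Point-source attenuation: ΔL = 20·log₁₀(r₂/r₁) = 20·log₁₀(70.4/7.6) = 19.335 dB.
L₂ = 92.7 − 20·log₁₀(70.4/7.6) = 92.7 − 19.335 = 73.36 dB.

73.4 dB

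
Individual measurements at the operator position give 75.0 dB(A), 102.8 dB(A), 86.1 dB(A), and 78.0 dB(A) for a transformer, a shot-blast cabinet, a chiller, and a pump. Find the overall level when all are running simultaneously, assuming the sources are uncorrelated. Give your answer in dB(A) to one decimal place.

For uncorrelated sources the intensities add, so convert each level to linear form, sum, and take 10·log₁₀ of the total.
Σ 10^(L/10) = 10^(75.0/10) + 10^(102.8/10) + 10^(86.1/10) + 10^(78.0/10) = 1.956e+10.
L_total = 10·log₁₀(1.956e+10) = 102.91 dB(A).

102.9 dB(A)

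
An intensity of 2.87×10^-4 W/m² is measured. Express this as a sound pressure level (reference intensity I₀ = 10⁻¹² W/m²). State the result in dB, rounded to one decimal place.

84.6 dB

I/I₀ = 2.87×10^-4/10⁻¹² = 2.87×10^8, and L = 10·log₁₀(I/I₀).
L = 10·(0.4579 + 8) = 84.58 dB.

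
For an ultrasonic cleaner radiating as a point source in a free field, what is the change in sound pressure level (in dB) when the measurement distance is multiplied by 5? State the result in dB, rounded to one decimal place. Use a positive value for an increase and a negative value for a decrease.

-14.0 dB

A point source loses 6 dB per doubling of distance; generally ΔL = −20·log₁₀(r₂/r₁).
ΔL = −20·log₁₀(5) = -13.98 dB.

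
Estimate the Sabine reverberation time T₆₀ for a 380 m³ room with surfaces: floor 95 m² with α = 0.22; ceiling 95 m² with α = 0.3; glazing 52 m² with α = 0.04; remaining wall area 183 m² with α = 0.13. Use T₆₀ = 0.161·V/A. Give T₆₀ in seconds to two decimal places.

0.81 s

A = Σ Sᵢαᵢ = 95·0.22 + 95·0.3 + 52·0.04 + 183·0.13 = 75.27 m².
T₆₀ = 0.161·V/A = 0.161·380/75.27 = 0.813 s.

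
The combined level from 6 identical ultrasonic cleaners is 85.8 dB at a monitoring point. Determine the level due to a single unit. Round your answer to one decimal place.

6 equal contributions raise the level by 10·log₁₀ 6 = 7.782 dB, so each unit alone gives 85.8 − 7.782.

78.0 dB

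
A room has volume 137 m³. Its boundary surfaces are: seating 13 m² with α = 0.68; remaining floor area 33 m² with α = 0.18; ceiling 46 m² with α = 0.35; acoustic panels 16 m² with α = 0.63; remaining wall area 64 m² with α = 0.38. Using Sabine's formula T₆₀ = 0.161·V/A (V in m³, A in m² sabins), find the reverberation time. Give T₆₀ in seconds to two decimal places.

Total absorption A = 13·0.68 + 33·0.18 + 46·0.35 + 16·0.63 + 64·0.38 = 65.28 m² sabins.
T₆₀ = 0.161 × 137 / 65.28 = 0.338 s.

0.34 s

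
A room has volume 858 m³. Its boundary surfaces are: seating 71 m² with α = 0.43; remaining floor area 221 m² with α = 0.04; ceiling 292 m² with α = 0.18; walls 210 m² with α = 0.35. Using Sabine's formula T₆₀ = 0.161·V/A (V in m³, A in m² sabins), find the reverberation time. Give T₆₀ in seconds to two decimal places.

Summing Sᵢαᵢ: 71·0.43 + 221·0.04 + 292·0.18 + 210·0.35 = 165.43 m².
T₆₀ = 0.161 × 858 / 165.43 = 0.835 s.

0.84 s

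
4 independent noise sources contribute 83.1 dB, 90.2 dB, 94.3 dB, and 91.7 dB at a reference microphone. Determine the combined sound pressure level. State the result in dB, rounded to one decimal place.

97.3 dB

Incoherent sources combine by intensity addition: L_total = 10·log₁₀(Σ 10^(L_i/10)).
Σ 10^(L/10) = 10^(83.1/10) + 10^(90.2/10) + 10^(94.3/10) + 10^(91.7/10) = 5.422e+09.
L_total = 10·log₁₀(5.422e+09) = 97.34 dB.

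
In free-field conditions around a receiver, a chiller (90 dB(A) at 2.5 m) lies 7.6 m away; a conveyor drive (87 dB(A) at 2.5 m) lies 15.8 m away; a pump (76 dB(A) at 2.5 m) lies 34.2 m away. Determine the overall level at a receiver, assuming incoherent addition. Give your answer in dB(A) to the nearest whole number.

Apply inverse-square spreading to bring every level to the receiver, then sum 10^(L/10).
chiller: 90 − 20·log₁₀(7.6/2.5) = 90 − 9.66 = 80.34 dB(A).
conveyor drive: 87 − 20·log₁₀(15.8/2.5) = 87 − 16.01 = 70.99 dB(A).
pump: 76 − 20·log₁₀(34.2/2.5) = 76 − 22.72 = 53.28 dB(A).
Σ 10^(L/10) = 1.210e+08 → L_total = 10·log₁₀(1.210e+08) = 80.83 dB(A).

81 dB(A)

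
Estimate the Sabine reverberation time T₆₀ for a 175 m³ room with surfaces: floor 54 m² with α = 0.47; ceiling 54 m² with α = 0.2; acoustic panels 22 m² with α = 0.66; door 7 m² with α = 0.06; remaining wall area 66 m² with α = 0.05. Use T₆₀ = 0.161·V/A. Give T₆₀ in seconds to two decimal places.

0.52 s

A = Σ Sᵢαᵢ = 54·0.47 + 54·0.2 + 22·0.66 + 7·0.06 + 66·0.05 = 54.42 m².
T₆₀ = 0.161 × 175 / 54.42 = 0.518 s.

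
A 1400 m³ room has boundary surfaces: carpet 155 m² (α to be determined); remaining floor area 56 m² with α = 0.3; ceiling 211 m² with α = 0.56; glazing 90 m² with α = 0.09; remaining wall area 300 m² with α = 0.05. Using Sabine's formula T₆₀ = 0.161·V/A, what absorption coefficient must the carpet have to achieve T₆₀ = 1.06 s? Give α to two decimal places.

From T₆₀ = 0.161·V/A, the target T₆₀ = 1.06 s needs A = 0.161·1400/1.06 = 212.64 m².
Absorption from the other surfaces = 56·0.3 + 211·0.56 + 90·0.09 + 300·0.05 = 158.06 m², so the carpet must supply 54.58 m² over 155 m².
α = 54.58/155 = 0.352.

0.35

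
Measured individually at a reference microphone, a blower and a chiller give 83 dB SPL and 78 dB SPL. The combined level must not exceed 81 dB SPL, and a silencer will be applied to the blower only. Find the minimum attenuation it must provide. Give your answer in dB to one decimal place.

Everything except the blower sums to 10^(78/10) = 6.310e+07 in linear terms, 78.00 dB SPL.
To meet 81 dB SPL overall, the treated blower may contribute at most 10^(81/10) − 6.310e+07 = 6.280e+07, i.e. 77.98 dB SPL.
So the blower must be reduced from 83 to 77.98 dB SPL: IL = 5.02 dB.

5.0 dB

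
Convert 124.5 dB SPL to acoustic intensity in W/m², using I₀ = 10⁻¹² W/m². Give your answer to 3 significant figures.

L = 10·log₁₀(I/I₀) ⇒ I = I₀·10^(L/10) = 10⁻¹² × 10^12.45.

2.82 W/m²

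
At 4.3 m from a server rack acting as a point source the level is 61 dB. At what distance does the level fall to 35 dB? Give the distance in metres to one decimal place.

Point-source spreading drops the level by 20·log₁₀(r₂/r₁); inverting, r₂/r₁ = 10^(ΔL/20).
r₂ = 4.3·10^((61−35)/20) = 4.3·10^(26.0/20) = 85.80 m.

85.8 m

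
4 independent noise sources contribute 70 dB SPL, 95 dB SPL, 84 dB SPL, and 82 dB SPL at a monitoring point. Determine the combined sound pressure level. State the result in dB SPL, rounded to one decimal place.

For uncorrelated sources the intensities add, so convert each level to linear form, sum, and take 10·log₁₀ of the total.
Σ 10^(L/10) = 10^(70/10) + 10^(95/10) + 10^(84/10) + 10^(82/10) = 3.582e+09.
L_total = 10·log₁₀(3.582e+09) = 95.54 dB SPL.

95.5 dB SPL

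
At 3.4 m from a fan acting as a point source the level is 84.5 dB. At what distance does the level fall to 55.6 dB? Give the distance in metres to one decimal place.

94.7 m

For a point source L₁ − L₂ = 20·log₁₀(r₂/r₁), so r₂ = r₁·10^((L₁−L₂)/20).
r₂ = 3.4·10^((84.5−55.6)/20) = 3.4·10^(28.9/20) = 94.73 m.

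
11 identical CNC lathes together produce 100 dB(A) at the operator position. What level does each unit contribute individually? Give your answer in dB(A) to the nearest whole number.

90 dB(A)

Dividing the total intensity by 11 lowers the level by 10·log₁₀ 11 = 10.414 dB: L₁ = 100 − 10.414.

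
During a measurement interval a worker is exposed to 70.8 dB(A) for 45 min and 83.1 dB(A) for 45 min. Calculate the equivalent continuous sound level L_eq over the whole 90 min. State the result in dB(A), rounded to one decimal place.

80.3 dB(A)

The energy average is taken in the linear domain: L_eq = 10·log₁₀[(Σ tᵢ·10^(Lᵢ/10))/T], T = 90 min.
Σ tᵢ·10^(Lᵢ/10) = 45·10^(70.8/10) + 45·10^(83.1/10) = 9.729e+09.
L_eq = 10·log₁₀(9.729e+09/90) = 80.34 dB(A).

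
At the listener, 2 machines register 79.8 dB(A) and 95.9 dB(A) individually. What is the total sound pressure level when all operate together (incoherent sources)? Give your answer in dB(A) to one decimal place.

For uncorrelated sources the intensities add, so convert each level to linear form, sum, and take 10·log₁₀ of the total.
Σ 10^(L/10) = 10^(79.8/10) + 10^(95.9/10) = 3.986e+09.
L_total = 10·log₁₀(3.986e+09) = 96.01 dB(A).

96.0 dB(A)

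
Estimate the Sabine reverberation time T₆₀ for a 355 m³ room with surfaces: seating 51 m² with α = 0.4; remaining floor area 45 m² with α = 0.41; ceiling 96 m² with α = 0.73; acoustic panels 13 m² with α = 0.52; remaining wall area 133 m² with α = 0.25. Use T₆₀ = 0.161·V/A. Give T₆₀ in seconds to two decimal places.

0.38 s

Summing Sᵢαᵢ: 51·0.4 + 45·0.41 + 96·0.73 + 13·0.52 + 133·0.25 = 148.94 m².
T₆₀ = 0.161·V/A = 0.161·355/148.94 = 0.384 s.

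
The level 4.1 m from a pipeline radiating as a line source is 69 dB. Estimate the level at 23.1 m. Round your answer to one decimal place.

Line-source attenuation: ΔL = 10·log₁₀(r₂/r₁) = 10·log₁₀(23.1/4.1) = 7.508 dB.
L₂ = 69 − 10·log₁₀(23.1/4.1) = 69 − 7.508 = 61.49 dB.

61.5 dB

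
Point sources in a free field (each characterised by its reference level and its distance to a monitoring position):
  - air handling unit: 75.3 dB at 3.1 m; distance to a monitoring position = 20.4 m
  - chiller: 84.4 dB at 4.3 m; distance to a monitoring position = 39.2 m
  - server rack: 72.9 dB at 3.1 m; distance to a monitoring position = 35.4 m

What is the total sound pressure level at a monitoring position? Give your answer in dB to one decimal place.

Apply inverse-square spreading to bring every level to the receiver, then sum 10^(L/10).
air handling unit: 75.3 − 20·log₁₀(20.4/3.1) = 75.3 − 16.37 = 58.93 dB.
chiller: 84.4 − 20·log₁₀(39.2/4.3) = 84.4 − 19.20 = 65.20 dB.
server rack: 72.9 − 20·log₁₀(35.4/3.1) = 72.9 − 21.15 = 51.75 dB.
Σ 10^(L/10) = 4.246e+06 → L_total = 10·log₁₀(4.246e+06) = 66.28 dB.

66.3 dB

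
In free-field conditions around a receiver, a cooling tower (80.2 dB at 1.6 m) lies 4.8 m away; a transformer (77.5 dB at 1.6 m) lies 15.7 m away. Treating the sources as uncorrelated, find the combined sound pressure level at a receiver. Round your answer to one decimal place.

70.9 dB

First find each source's level at the receiver (point-source: −20·log₁₀(r/r_ref)), then combine on an intensity basis.
cooling tower: 80.2 − 20·log₁₀(4.8/1.6) = 80.2 − 9.54 = 70.66 dB.
transformer: 77.5 − 20·log₁₀(15.7/1.6) = 77.5 − 19.84 = 57.66 dB.
Σ 10^(L/10) = 1.222e+07 → L_total = 10·log₁₀(1.222e+07) = 70.87 dB.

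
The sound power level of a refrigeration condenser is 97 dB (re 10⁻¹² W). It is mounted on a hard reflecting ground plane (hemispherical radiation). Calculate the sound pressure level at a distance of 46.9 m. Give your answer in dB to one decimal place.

The power spreads over a hemisphere of area 2π·r², so L_p = L_w − 10·log₁₀(2π·r²).
2π·r² = 1.382e+04 m², 10·log₁₀ of that is 41.405 dB.
L_p = 97 − 41.405 = 55.59 dB.

55.6 dB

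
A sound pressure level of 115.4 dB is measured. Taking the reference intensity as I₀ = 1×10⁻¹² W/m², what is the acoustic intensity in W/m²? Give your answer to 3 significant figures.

I/I₀ = 10^(115.4/10) = 3.467e+11, so I = 3.467e+11 × 10⁻¹² W/m².

0.347 W/m²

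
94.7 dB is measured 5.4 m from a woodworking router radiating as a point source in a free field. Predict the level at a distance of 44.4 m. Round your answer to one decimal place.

76.4 dB

For a point source, L₂ = L₁ − 20·log₁₀(r₂/r₁).
L₂ = 94.7 − 20·log₁₀(44.4/5.4) = 94.7 − 18.300 = 76.40 dB.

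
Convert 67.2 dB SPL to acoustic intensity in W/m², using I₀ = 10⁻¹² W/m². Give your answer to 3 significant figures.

I/I₀ = 10^(67.2/10) = 5.248e+06, so I = 5.248e+06 × 10⁻¹² W/m².

5.25e-06 W/m²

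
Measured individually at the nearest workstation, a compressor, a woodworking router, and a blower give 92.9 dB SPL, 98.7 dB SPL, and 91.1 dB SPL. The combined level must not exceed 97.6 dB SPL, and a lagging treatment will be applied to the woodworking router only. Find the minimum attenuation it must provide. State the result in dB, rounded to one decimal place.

4.7 dB

Fixed contribution from the other sources: Σ 10^(L/10) = 10^(92.9/10) + 10^(91.1/10) = 3.238e+09 (95.10 dB SPL).
The limit corresponds to 10^(97.6/10) = 5.754e+09; subtracting the fixed part leaves 2.516e+09 for the woodworking router, i.e. 94.01 dB SPL.
So the woodworking router must be reduced from 98.7 to 94.01 dB SPL: IL = 4.69 dB.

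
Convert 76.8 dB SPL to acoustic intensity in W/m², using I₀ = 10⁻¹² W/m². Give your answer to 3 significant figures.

4.79e-05 W/m²

I/I₀ = 10^(76.8/10) = 4.786e+07, so I = 4.786e+07 × 10⁻¹² W/m².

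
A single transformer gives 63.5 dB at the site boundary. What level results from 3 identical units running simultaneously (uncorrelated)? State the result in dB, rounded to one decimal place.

With 3 equal, uncorrelated contributions the intensity is 3× that of one unit, giving a rise of 10·log₁₀ 3.
L_total = 63.5 + 10·log₁₀(3) = 63.5 + 4.771 = 68.27 dB.

68.3 dB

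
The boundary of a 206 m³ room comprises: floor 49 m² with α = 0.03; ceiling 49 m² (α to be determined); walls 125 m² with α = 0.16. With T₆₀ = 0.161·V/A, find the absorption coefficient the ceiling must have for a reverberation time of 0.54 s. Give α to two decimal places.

0.82

Required total absorption A = 0.161·206/0.54 = 61.42 m².
Absorption from the other surfaces = 49·0.03 + 125·0.16 = 21.47 m², so the ceiling must supply 39.95 m² over 49 m².
α = 39.95/49 = 0.815.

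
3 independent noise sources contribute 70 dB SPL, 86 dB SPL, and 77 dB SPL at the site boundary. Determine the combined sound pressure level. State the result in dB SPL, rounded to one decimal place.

For uncorrelated sources the intensities add, so convert each level to linear form, sum, and take 10·log₁₀ of the total.
Σ 10^(L/10) = 10^(70/10) + 10^(86/10) + 10^(77/10) = 4.582e+08.
L_total = 10·log₁₀(4.582e+08) = 86.61 dB SPL.

86.6 dB SPL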